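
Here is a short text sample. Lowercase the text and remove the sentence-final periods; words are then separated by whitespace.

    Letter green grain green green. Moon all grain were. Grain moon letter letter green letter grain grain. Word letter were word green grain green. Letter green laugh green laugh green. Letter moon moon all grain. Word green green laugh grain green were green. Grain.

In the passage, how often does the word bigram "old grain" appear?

Scanning the 43 overlapping bigram windows for "old grain":
  (none found)

0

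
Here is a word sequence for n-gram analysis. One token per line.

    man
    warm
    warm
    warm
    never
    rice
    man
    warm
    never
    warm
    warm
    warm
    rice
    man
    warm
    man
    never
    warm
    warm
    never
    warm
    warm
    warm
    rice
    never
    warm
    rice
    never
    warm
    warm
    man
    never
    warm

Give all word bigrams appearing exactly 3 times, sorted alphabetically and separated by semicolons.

Bigram counts meeting the condition (exactly 3 times):
  man warm: 3
  warm never: 3
  warm rice: 3

man warm; warm never; warm rice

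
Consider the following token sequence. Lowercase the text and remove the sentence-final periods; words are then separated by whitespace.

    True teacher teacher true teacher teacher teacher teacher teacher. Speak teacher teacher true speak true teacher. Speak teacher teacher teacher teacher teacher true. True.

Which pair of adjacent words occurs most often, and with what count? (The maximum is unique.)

"teacher teacher", 10 times

Bigram frequencies (highest first):
  teacher teacher: 10
  true teacher: 3
  teacher true: 3
  teacher speak: 2
  speak teacher: 2
  true speak: 1
  … (2 more, each ≤ 1)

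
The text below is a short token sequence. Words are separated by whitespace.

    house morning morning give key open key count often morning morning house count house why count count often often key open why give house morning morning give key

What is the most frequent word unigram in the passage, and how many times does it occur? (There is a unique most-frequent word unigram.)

"morning", 6 times

Unigram frequencies (highest first):
  morning: 6
  house: 4
  key: 4
  count: 4
  give: 3
  often: 3
  … (2 more, each ≤ 2)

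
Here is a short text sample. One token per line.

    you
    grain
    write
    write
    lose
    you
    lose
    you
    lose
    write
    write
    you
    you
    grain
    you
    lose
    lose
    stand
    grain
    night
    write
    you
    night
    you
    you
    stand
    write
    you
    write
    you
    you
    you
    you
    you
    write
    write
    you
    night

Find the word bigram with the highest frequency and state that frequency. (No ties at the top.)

Bigram frequencies (highest first):
  you you: 6
  write you: 5
  write write: 3
  you lose: 3
  you grain: 2
  lose you: 2
  … (14 more, each ≤ 2)

"you you", 6 times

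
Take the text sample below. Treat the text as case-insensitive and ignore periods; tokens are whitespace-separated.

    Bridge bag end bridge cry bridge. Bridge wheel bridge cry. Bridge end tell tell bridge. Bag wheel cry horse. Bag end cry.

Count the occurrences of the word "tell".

2

Scanning the 22 tokens for "tell":
  position 13: tell
  position 14: tell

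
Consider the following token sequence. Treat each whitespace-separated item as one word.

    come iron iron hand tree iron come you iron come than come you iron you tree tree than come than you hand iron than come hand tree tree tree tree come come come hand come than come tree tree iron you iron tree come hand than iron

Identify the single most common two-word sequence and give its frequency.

"tree tree", 5 times

Bigram frequencies (highest first):
  tree tree: 5
  than come: 4
  you iron: 3
  come than: 3
  come hand: 3
  hand tree: 2
  … (20 more, each ≤ 2)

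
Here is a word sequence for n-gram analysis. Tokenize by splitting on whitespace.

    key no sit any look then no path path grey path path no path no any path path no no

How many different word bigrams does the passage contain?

14

20 tokens → 19 bigram windows in total.
Repeated bigrams (each contributes count−1 duplicates):
  path no: 3
  path path: 3
  no path: 2
5 duplicate windows → 19 − 5 = 14 distinct.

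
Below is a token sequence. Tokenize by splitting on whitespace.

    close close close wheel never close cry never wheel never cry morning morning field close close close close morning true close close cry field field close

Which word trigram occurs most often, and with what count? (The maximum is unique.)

Trigram frequencies (highest first):
  close close close: 3
  close close wheel: 1
  close wheel never: 1
  wheel never close: 1
  never close cry: 1
  close cry never: 1
  … (16 more, each ≤ 1)

"close close close", 3 times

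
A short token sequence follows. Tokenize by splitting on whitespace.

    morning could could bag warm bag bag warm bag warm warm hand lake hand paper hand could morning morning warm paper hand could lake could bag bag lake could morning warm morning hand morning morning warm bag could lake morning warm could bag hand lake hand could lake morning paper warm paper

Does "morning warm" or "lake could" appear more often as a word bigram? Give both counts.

"morning warm" (4 vs 2)

"morning warm": 4 occurrences
"lake could": 2 occurrences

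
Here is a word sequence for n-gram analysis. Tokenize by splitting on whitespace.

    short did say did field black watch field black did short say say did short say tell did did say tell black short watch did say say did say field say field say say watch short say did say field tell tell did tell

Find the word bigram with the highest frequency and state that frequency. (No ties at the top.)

Bigram frequencies (highest first):
  did say: 5
  say did: 4
  short say: 3
  say say: 3
  say field: 3
  field black: 2
  … (19 more, each ≤ 2)

"did say", 5 times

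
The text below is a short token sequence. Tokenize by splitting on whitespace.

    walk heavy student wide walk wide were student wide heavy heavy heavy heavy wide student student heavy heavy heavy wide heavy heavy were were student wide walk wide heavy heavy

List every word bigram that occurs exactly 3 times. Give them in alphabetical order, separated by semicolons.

student wide; wide heavy

Bigram counts meeting the condition (exactly 3 times):
  student wide: 3
  wide heavy: 3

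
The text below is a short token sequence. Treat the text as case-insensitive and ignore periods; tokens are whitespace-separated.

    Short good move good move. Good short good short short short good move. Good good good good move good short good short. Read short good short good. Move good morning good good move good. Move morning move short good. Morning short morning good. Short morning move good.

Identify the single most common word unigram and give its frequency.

Unigram frequencies (highest first):
  good: 20
  short: 12
  move: 9
  morning: 5
  read: 1

"good", 20 times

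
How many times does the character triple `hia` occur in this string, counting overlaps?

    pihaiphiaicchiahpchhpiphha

2

Sliding a length-3 window over the 26 characters (24 positions):
  position 7–9: hia
  position 13–15: hia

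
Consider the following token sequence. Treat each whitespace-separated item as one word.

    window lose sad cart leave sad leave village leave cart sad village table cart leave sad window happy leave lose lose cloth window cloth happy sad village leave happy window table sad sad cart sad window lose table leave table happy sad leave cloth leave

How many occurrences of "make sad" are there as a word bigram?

0

Scanning the 44 overlapping bigram windows for "make sad":
  (none found)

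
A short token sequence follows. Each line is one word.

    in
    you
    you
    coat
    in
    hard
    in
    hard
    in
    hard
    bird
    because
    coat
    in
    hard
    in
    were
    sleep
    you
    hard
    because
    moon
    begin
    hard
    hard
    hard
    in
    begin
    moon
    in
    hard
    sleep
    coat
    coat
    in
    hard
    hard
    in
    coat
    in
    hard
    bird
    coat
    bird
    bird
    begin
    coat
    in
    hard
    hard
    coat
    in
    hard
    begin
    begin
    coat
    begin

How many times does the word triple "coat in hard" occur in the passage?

6

Scanning the 55 overlapping trigram windows for "coat in hard":
  position 4–6: coat in hard
  position 13–15: coat in hard
  position 34–36: coat in hard
  position 39–41: coat in hard
  position 47–49: coat in hard
  position 51–53: coat in hard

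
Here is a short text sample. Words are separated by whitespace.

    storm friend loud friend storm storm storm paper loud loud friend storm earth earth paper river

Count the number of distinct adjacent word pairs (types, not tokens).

16 tokens → 15 bigram windows in total.
Repeated bigrams (each contributes count−1 duplicates):
  friend storm: 2
  loud friend: 2
  storm storm: 2
3 duplicate windows → 15 − 3 = 12 distinct.

12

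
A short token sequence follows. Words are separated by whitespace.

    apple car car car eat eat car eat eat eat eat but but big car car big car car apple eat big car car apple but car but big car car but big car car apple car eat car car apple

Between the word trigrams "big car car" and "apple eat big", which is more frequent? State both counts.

"big car car" (5 vs 1)

"big car car": 5 occurrences
"apple eat big": 1 occurrence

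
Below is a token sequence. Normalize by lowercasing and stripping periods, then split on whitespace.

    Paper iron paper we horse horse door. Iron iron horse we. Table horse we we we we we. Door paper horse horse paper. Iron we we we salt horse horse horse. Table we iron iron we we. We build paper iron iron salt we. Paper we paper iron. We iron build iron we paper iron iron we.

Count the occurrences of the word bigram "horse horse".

Scanning the 56 overlapping bigram windows for "horse horse":
  position 5–6: horse horse
  position 21–22: horse horse
  position 29–30: horse horse
  position 30–31: horse horse

4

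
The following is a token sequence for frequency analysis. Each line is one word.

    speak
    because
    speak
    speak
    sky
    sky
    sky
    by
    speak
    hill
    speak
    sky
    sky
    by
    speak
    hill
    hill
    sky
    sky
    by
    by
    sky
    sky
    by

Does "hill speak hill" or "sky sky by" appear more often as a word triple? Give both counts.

"sky sky by" (4 vs 0)

"hill speak hill": 0 occurrences
"sky sky by": 4 occurrences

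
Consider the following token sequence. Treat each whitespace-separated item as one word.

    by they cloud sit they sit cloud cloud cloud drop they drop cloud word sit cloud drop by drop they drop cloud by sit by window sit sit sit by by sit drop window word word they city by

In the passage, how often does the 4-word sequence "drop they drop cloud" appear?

Scanning the 36 overlapping 4-gram windows for "drop they drop cloud":
  position 10–13: drop they drop cloud
  position 19–22: drop they drop cloud

2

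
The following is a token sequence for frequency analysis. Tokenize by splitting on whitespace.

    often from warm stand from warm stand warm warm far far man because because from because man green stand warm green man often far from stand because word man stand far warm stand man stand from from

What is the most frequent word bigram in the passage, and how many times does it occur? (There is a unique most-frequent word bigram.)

Bigram frequencies (highest first):
  warm stand: 3
  from warm: 2
  stand from: 2
  stand warm: 2
  man stand: 2
  often from: 1
  … (24 more, each ≤ 1)

"warm stand", 3 times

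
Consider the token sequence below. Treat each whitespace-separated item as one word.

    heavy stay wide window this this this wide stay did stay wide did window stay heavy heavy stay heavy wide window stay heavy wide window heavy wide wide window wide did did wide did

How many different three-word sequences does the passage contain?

34 tokens → 32 trigram windows in total.
Repeated trigrams (each contributes count−1 duplicates):
  heavy wide window: 2
  stay heavy wide: 2
  window stay heavy: 2
3 duplicate windows → 32 − 3 = 29 distinct.

29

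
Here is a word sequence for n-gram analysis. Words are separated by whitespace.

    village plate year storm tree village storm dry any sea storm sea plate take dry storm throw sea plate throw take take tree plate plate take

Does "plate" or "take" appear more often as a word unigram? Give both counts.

"plate" (5 vs 4)

"plate": 5 occurrences
"take": 4 occurrences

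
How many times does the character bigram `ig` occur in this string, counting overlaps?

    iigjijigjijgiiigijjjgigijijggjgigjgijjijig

Sliding a length-2 window over the 42 characters (41 positions):
  position 2–3: ig
  position 7–8: ig
  position 15–16: ig
  position 22–23: ig
  position 32–33: ig
  position 41–42: ig

6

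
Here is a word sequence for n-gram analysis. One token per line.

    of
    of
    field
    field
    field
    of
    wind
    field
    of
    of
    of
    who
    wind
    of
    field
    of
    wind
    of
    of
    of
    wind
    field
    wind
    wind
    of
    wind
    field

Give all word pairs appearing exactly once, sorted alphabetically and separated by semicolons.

Bigram counts meeting the condition (exactly once):
  field wind: 1
  of who: 1
  who wind: 1
  wind wind: 1

field wind; of who; who wind; wind wind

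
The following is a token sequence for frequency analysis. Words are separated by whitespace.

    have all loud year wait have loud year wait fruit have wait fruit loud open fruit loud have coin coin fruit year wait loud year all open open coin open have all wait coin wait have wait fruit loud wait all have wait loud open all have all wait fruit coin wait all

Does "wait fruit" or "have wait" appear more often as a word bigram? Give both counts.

"wait fruit" (4 vs 3)

"wait fruit": 4 occurrences
"have wait": 3 occurrences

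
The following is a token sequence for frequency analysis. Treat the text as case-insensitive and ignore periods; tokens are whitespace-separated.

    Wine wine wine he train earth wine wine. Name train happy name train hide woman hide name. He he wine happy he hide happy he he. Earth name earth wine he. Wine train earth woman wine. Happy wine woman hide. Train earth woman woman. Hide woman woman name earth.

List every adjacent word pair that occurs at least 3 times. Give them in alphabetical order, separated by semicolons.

Bigram counts meeting the condition (at least 3 times):
  train earth: 3
  wine wine: 3
  woman hide: 3

train earth; wine wine; woman hide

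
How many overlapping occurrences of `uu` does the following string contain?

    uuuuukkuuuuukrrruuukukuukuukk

Sliding a length-2 window over the 29 characters (28 positions):
  position 1–2: uu
  position 2–3: uu
  position 3–4: uu
  position 4–5: uu
  position 8–9: uu
  position 9–10: uu
  position 10–11: uu
  position 11–12: uu
  position 17–18: uu
  position 18–19: uu
  … (2 more)

12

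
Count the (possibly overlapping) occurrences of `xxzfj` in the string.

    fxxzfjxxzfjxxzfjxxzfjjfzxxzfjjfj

Sliding a length-5 window over the 32 characters (28 positions):
  position 2–6: xxzfj
  position 7–11: xxzfj
  position 12–16: xxzfj
  position 17–21: xxzfj
  position 25–29: xxzfj

5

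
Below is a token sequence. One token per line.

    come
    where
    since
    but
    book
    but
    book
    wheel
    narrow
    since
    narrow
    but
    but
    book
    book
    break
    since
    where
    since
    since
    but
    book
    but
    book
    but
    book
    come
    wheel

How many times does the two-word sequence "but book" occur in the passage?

6

Scanning the 27 overlapping bigram windows for "but book":
  position 4–5: but book
  position 6–7: but book
  position 13–14: but book
  position 21–22: but book
  position 23–24: but book
  position 25–26: but book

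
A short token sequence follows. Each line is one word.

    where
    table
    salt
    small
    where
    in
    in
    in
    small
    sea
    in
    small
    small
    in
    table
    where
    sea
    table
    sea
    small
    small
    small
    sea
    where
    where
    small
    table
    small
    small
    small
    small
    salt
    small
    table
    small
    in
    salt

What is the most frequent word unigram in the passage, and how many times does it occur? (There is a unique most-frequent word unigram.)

"small", 14 times

Unigram frequencies (highest first):
  small: 14
  in: 6
  where: 5
  table: 5
  sea: 4
  salt: 3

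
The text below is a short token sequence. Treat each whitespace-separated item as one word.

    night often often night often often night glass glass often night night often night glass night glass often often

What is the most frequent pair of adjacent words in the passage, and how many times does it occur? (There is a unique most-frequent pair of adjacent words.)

Bigram frequencies (highest first):
  often night: 4
  night often: 3
  often often: 3
  night glass: 3
  glass often: 2
  glass glass: 1
  … (2 more, each ≤ 1)

"often night", 4 times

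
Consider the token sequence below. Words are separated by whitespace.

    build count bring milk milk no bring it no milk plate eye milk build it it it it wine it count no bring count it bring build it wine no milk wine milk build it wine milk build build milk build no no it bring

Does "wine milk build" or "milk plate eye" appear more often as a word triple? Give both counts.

"wine milk build": 2 occurrences
"milk plate eye": 1 occurrence

"wine milk build" (2 vs 1)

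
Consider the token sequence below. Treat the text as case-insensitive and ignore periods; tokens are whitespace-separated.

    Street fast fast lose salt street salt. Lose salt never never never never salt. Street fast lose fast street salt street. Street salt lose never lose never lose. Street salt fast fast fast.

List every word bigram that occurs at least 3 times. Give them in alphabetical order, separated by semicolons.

fast fast; never never; salt street; street salt

Bigram counts meeting the condition (at least 3 times):
  fast fast: 3
  never never: 3
  salt street: 3
  street salt: 4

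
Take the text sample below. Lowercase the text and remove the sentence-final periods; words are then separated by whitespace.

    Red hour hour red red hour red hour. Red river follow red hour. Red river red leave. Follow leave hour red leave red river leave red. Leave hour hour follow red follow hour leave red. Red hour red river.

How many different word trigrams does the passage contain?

39 tokens → 37 trigram windows in total.
Repeated trigrams (each contributes count−1 duplicates):
  red hour red: 4
  hour red river: 3
  red red hour: 2
6 duplicate windows → 37 − 6 = 31 distinct.

31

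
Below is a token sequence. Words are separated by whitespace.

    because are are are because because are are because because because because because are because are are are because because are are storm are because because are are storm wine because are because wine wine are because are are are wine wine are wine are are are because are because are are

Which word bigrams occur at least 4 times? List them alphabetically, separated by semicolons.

Bigram counts meeting the condition (at least 4 times):
  are are: 12
  are because: 9
  because are: 10
  because because: 7

are are; are because; because are; because because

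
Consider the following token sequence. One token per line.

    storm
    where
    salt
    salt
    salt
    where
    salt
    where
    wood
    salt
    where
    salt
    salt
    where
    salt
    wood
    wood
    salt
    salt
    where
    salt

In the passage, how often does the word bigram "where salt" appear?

5

Scanning the 20 overlapping bigram windows for "where salt":
  position 2–3: where salt
  position 6–7: where salt
  position 11–12: where salt
  position 14–15: where salt
  position 20–21: where salt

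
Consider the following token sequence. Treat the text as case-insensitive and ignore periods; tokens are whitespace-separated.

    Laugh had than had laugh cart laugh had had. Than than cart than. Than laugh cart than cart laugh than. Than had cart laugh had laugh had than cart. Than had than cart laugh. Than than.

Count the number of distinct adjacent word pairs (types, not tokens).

36 tokens → 35 bigram windows in total.
Repeated bigrams (each contributes count−1 duplicates):
  cart laugh: 4
  had than: 4
  laugh had: 4
  than cart: 4
  than than: 4
  cart than: 3
  than had: 3
  had laugh: 2
  … (2 more repeated)
22 duplicate windows → 35 − 22 = 13 distinct.

13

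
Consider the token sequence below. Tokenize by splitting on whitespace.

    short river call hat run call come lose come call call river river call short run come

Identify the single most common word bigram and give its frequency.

"river call", 2 times

Bigram frequencies (highest first):
  river call: 2
  short river: 1
  call hat: 1
  hat run: 1
  run call: 1
  call come: 1
  … (9 more, each ≤ 1)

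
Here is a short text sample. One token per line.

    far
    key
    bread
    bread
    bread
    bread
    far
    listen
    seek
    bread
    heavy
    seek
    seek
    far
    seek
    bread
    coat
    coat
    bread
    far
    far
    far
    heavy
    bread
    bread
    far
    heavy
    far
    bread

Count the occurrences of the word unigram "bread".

Scanning the 29 tokens for "bread":
  position 3: bread
  position 4: bread
  position 5: bread
  position 6: bread
  position 10: bread
  position 16: bread
  position 19: bread
  position 24: bread
  position 25: bread
  position 29: bread

10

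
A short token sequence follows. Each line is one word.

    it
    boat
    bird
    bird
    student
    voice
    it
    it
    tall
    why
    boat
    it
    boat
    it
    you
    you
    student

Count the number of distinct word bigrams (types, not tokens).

14

17 tokens → 16 bigram windows in total.
Repeated bigrams (each contributes count−1 duplicates):
  boat it: 2
  it boat: 2
2 duplicate windows → 16 − 2 = 14 distinct.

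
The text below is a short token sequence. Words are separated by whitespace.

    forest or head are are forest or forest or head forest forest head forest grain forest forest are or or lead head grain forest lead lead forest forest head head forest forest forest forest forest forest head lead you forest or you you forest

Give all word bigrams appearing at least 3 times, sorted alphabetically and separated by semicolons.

forest forest; forest head; forest or; head forest

Bigram counts meeting the condition (at least 3 times):
  forest forest: 8
  forest head: 3
  forest or: 4
  head forest: 3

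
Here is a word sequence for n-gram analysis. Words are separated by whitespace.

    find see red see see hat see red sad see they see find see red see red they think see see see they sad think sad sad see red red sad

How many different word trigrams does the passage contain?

31 tokens → 29 trigram windows in total.
Repeated trigrams (each contributes count−1 duplicates):
  find see red: 2
  see red see: 2
2 duplicate windows → 29 − 2 = 27 distinct.

27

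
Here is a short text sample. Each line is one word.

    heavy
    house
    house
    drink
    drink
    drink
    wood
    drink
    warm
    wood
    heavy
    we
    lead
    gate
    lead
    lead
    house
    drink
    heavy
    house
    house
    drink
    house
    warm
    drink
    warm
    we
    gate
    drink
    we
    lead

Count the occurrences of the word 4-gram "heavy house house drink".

Scanning the 28 overlapping 4-gram windows for "heavy house house drink":
  position 1–4: heavy house house drink
  position 19–22: heavy house house drink

2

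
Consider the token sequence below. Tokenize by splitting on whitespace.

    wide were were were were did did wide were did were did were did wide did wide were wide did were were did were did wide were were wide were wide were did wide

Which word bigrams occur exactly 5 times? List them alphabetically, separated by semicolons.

did wide; were were

Bigram counts meeting the condition (exactly 5 times):
  did wide: 5
  were were: 5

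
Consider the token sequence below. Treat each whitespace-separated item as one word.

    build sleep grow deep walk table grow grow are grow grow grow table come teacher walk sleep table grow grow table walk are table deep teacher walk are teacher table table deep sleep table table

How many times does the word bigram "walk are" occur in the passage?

Scanning the 34 overlapping bigram windows for "walk are":
  position 22–23: walk are
  position 27–28: walk are

2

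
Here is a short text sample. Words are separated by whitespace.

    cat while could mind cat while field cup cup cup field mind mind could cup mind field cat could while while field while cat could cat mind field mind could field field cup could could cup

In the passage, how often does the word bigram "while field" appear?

2

Scanning the 35 overlapping bigram windows for "while field":
  position 6–7: while field
  position 21–22: while field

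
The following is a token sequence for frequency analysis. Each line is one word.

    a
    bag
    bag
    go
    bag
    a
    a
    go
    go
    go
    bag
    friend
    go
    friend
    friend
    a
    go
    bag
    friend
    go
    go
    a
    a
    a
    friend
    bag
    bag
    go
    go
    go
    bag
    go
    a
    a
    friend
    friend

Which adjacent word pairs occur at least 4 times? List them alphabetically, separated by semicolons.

a a; go bag; go go

Bigram counts meeting the condition (at least 4 times):
  a a: 4
  go bag: 4
  go go: 5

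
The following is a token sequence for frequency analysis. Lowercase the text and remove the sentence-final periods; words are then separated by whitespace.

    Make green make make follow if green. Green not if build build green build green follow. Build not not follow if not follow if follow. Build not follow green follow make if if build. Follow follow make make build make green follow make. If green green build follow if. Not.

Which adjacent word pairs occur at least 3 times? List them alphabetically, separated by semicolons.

follow if; follow make; green follow; not follow

Bigram counts meeting the condition (at least 3 times):
  follow if: 4
  follow make: 3
  green follow: 3
  not follow: 3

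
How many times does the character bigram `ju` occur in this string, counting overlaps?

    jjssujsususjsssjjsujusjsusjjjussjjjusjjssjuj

Sliding a length-2 window over the 44 characters (43 positions):
  position 20–21: ju
  position 29–30: ju
  position 35–36: ju
  position 42–43: ju

4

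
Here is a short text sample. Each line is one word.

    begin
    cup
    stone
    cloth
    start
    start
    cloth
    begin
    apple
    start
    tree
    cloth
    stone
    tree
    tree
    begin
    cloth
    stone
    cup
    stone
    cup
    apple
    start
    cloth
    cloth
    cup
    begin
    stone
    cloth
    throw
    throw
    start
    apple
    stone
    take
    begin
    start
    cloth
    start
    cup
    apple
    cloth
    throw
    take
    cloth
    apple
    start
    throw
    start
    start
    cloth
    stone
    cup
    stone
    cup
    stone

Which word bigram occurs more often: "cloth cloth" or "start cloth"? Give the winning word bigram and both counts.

"cloth cloth": 1 occurrence
"start cloth": 4 occurrences

"start cloth" (4 vs 1)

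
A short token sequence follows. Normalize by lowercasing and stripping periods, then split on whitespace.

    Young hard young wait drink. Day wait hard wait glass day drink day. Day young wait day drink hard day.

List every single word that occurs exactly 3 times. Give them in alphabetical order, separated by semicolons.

Unigram counts meeting the condition (exactly 3 times):
  drink: 3
  hard: 3
  young: 3

drink; hard; young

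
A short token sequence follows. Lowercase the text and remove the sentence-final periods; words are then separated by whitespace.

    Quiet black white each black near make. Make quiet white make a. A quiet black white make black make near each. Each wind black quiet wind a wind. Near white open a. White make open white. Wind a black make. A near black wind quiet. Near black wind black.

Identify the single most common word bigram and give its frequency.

"white make", 3 times

Bigram frequencies (highest first):
  white make: 3
  quiet black: 2
  black white: 2
  make a: 2
  black make: 2
  wind black: 2
  … (32 more, each ≤ 2)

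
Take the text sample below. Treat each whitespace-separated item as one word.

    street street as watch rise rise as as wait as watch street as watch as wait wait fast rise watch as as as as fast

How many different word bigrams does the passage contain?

25 tokens → 24 bigram windows in total.
Repeated bigrams (each contributes count−1 duplicates):
  as as: 4
  as watch: 3
  as wait: 2
  street as: 2
  watch as: 2
8 duplicate windows → 24 − 8 = 16 distinct.

16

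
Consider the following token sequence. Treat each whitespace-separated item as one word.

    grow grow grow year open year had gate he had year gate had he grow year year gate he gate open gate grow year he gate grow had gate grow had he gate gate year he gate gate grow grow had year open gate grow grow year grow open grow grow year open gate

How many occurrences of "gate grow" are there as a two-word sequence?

Scanning the 53 overlapping bigram windows for "gate grow":
  position 22–23: gate grow
  position 26–27: gate grow
  position 29–30: gate grow
  position 38–39: gate grow
  position 44–45: gate grow

5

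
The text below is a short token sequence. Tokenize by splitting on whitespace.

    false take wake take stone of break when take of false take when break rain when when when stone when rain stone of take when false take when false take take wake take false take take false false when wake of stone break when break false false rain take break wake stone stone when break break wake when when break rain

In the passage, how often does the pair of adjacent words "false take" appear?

Scanning the 60 overlapping bigram windows for "false take":
  position 1–2: false take
  position 11–12: false take
  position 26–27: false take
  position 29–30: false take
  position 34–35: false take

5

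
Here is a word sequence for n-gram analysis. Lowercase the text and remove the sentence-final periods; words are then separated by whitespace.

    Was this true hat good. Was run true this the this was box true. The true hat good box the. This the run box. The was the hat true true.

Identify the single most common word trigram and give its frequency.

Trigram frequencies (highest first):
  true hat good: 2
  was this true: 1
  this true hat: 1
  hat good was: 1
  good was run: 1
  was run true: 1
  … (21 more, each ≤ 1)

"true hat good", 2 times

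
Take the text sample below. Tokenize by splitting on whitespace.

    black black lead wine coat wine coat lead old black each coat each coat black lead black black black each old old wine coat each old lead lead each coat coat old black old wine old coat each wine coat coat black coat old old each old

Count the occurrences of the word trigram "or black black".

Scanning the 45 overlapping trigram windows for "or black black":
  (none found)

0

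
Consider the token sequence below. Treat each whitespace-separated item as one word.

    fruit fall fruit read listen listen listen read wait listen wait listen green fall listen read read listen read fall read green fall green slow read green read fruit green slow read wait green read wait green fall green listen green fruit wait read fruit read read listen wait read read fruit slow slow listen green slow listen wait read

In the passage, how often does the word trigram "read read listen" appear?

Scanning the 58 overlapping trigram windows for "read read listen":
  position 16–18: read read listen
  position 46–48: read read listen

2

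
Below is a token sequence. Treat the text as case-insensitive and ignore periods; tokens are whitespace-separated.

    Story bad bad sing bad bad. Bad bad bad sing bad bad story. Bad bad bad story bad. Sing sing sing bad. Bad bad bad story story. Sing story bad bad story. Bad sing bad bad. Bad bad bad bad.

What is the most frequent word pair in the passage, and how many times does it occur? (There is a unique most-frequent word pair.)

"bad bad", 17 times

Bigram frequencies (highest first):
  bad bad: 17
  story bad: 5
  bad sing: 4
  sing bad: 4
  bad story: 4
  sing sing: 2
  … (3 more, each ≤ 1)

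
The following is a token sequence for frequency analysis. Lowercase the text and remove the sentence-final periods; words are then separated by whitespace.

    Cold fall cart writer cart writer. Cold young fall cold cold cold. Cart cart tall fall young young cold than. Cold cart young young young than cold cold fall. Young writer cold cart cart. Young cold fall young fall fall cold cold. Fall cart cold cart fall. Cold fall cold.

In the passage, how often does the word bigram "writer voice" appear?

0

Scanning the 49 overlapping bigram windows for "writer voice":
  (none found)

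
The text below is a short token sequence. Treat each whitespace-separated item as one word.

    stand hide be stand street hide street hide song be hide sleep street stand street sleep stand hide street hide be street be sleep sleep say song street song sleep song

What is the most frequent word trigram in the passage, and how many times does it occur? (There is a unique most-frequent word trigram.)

"hide street hide", 2 times

Trigram frequencies (highest first):
  hide street hide: 2
  stand hide be: 1
  hide be stand: 1
  be stand street: 1
  stand street hide: 1
  street hide street: 1
  … (22 more, each ≤ 1)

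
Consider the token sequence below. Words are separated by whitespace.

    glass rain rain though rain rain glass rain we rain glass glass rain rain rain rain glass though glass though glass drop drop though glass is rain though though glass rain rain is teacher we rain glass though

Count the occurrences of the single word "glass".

10

Scanning the 38 tokens for "glass":
  position 1: glass
  position 7: glass
  position 11: glass
  position 12: glass
  position 17: glass
  position 19: glass
  position 21: glass
  position 25: glass
  position 30: glass
  position 37: glass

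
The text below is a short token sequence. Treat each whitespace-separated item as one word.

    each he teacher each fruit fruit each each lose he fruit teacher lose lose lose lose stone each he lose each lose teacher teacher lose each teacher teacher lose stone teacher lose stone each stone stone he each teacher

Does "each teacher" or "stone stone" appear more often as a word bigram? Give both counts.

"each teacher": 2 occurrences
"stone stone": 1 occurrence

"each teacher" (2 vs 1)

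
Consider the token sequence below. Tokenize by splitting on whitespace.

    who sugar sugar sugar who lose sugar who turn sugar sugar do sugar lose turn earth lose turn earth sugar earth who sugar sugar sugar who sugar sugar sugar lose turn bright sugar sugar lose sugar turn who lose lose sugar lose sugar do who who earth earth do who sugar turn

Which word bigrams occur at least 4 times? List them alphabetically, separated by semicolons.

Bigram counts meeting the condition (at least 4 times):
  lose sugar: 4
  sugar lose: 4
  sugar sugar: 8
  who sugar: 4

lose sugar; sugar lose; sugar sugar; who sugar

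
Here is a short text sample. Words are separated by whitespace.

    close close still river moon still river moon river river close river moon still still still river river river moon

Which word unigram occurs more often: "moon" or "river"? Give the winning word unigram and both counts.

"river" (8 vs 4)

"moon": 4 occurrences
"river": 8 occurrences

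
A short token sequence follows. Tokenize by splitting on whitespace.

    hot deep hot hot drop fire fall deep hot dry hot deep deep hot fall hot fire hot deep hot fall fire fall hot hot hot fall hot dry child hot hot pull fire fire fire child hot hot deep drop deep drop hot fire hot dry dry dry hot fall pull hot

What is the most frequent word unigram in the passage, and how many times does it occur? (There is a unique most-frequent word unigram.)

Unigram frequencies (highest first):
  hot: 21
  deep: 7
  fire: 7
  fall: 6
  dry: 5
  drop: 3
  … (2 more, each ≤ 2)

"hot", 21 times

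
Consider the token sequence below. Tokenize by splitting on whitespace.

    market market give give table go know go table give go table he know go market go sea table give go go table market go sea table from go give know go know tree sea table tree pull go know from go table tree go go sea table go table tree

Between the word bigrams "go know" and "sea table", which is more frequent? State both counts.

"go know": 3 occurrences
"sea table": 4 occurrences

"sea table" (4 vs 3)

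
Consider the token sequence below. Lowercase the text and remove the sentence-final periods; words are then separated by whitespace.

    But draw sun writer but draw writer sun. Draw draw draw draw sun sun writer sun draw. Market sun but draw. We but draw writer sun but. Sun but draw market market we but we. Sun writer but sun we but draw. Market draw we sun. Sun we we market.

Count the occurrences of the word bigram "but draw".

6

Scanning the 49 overlapping bigram windows for "but draw":
  position 1–2: but draw
  position 5–6: but draw
  position 20–21: but draw
  position 23–24: but draw
  position 29–30: but draw
  position 41–42: but draw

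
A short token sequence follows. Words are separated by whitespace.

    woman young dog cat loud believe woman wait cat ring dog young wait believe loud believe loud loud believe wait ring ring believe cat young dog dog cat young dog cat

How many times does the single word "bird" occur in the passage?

Scanning the 31 tokens for "bird":
  (none found)

0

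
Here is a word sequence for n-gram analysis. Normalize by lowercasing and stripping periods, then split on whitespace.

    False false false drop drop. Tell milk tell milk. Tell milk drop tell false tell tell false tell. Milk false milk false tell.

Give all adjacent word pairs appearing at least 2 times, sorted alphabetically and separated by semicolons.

drop tell; false false; false tell; milk false; milk tell; tell false; tell milk

Bigram counts meeting the condition (at least 2 times):
  drop tell: 2
  false false: 2
  false tell: 3
  milk false: 2
  milk tell: 2
  tell false: 2
  tell milk: 4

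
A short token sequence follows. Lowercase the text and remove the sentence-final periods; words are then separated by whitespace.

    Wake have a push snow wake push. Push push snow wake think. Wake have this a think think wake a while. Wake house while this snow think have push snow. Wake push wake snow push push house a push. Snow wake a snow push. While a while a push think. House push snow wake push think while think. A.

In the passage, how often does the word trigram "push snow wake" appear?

5

Scanning the 57 overlapping trigram windows for "push snow wake":
  position 4–6: push snow wake
  position 9–11: push snow wake
  position 29–31: push snow wake
  position 39–41: push snow wake
  position 52–54: push snow wake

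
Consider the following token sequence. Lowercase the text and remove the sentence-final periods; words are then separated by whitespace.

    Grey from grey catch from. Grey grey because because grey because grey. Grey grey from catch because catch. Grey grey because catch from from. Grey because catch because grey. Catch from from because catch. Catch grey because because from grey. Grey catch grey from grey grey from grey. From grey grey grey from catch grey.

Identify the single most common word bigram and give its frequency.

Bigram frequencies (highest first):
  grey grey: 8
  from grey: 7
  grey from: 6
  grey because: 5
  because catch: 4
  catch grey: 4
  … (10 more, each ≤ 3)

"grey grey", 8 times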